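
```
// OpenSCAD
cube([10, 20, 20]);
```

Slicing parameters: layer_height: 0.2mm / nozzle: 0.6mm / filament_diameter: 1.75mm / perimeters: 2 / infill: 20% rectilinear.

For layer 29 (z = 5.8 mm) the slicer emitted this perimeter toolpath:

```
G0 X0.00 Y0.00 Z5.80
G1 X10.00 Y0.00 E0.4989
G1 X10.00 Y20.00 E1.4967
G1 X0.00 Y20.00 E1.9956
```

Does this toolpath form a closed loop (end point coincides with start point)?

no

Start point (G0): (0.00, 0.00). End point (last G1): the path does not return to the start — open.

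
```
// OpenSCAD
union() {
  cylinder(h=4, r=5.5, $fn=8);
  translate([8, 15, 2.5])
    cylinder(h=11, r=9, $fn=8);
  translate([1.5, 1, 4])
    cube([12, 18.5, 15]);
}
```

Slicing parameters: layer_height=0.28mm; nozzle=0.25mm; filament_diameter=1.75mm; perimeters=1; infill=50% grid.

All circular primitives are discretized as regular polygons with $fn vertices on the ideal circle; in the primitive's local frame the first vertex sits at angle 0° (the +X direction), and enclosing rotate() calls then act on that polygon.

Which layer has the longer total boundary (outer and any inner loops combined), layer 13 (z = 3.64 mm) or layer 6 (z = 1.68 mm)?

Layer 13 (z = 3.64): the cylinder: section is a regular 8-gon, circumradius r=5.5 (perimeter = 2·8·5.500·sin(180°/8) = 33.68 mm); the r=9 cylinder at (8, 15) contributes a regular 8-gon of circumradius 9 (perimeter = 2·8·9.000·sin(180°/8) = 55.11 mm); the cube at (1.5, 1) does not reach this height (z outside [4, 19]); Merging all regions: the 2 present regions are separate (no shared area or edge), so areas and boundary lengths simply add and each stays a separate island — boundary = 88.78 mm. So its perimeter = 88.78 mm. Layer 6 (z = 1.68): the cylinder: section is a regular 8-gon, circumradius r=5.5 (perimeter = 2·8·5.500·sin(180°/8) = 33.68 mm); the cylinder at (8, 15) is not intersected at this z (z outside [2.5, 13.5]); the cube at (1.5, 1) is absent (z outside [4, 19]); Merging all regions: only the r=5.5 cylinder is present, so the union is just that shape — boundary = 33.68 mm. So its perimeter = 33.68 mm. Layer 13 is larger (88.78 vs 33.68 mm).

layer 13 (z = 3.64 mm)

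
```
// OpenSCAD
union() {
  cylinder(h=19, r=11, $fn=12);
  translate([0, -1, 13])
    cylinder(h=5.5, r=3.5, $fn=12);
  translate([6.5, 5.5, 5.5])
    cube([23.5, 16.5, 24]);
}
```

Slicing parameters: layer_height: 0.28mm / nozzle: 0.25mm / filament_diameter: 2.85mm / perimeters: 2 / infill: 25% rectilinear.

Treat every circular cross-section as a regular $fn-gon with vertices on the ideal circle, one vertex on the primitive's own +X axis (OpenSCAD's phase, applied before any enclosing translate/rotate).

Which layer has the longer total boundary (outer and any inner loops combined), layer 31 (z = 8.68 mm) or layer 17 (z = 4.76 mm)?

layer 31 (z = 8.68 mm)

Layer 31 (z = 8.68): the r=11 cylinder contributes a regular 12-gon of circumradius 11 (perimeter = 2·12·11.000·sin(180°/12) = 68.33 mm); the cylinder at (0, -1) is absent (z outside [13, 18.5]); the cube at (6.5, 5.5) is present — its section is the full 23.5×16.5 rectangle (perimeter 80.00 mm); Combining (union): the regions partially overlap (shared area 4.58 mm²), so the edge portions inside another operand are dropped and the merged outline is re-measured after clipping — boundary = 138.00 mm. So its perimeter = 138.00 mm. Layer 17 (z = 4.76): the r=11 cylinder contributes a regular 12-gon of circumradius 11 (perimeter = 2·12·11.000·sin(180°/12) = 68.33 mm); the cylinder at (0, -1) is not intersected at this z (z outside [13, 18.5]); the cube at (6.5, 5.5) does not reach this height (z outside [5.5, 29.5]); Merging all regions: only the r=11 cylinder is present, so the union is just that shape — boundary = 68.33 mm. So its perimeter = 68.33 mm. Layer 31 is larger (138.00 vs 68.33 mm).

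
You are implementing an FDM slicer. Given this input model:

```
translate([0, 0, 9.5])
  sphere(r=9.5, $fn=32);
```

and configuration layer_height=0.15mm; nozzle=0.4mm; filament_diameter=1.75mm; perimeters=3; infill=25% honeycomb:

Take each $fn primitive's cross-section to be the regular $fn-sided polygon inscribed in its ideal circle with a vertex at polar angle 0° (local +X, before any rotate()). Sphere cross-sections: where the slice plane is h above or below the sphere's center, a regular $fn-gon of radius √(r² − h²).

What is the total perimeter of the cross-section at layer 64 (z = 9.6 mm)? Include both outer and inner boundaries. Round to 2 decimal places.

59.59 mm

At z = 9.6 mm: the r=9.5 sphere slices to a regular 32-gon of circumradius 9.499 (√(r²−h²) with h=0.1 from center) (perimeter = 2·32·9.499·sin(180°/32) = 59.59 mm). Overall, the cross-section is a single solid region. Total boundary length (outer) = 59.59 mm.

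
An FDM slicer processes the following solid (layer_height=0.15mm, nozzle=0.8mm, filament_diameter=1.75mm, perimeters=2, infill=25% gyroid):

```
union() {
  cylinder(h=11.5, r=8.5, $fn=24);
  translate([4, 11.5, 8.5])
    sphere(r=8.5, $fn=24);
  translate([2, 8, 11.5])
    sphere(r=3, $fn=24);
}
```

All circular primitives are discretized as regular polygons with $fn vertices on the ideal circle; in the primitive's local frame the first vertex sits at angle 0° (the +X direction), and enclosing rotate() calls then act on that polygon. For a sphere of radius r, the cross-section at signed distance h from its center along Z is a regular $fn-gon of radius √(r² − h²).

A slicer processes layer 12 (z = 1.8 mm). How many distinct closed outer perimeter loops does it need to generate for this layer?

1

At z = 1.8 mm: the r=8.5 cylinder gives a regular 24-gon of circumradius 8.5 (constant along its height); the r=8.5 sphere at (4, 11.5) slices to a regular 24-gon of circumradius 5.231 (√(r²−h²) with h=6.7 from center); the sphere at (2, 8) is absent (|z−center|=9.700 > r=3); Merging all regions: the regions partially overlap (shared area 5.94 mm²), so overlapping operands fuse into one piece — 1 connected region. The result has 1 disconnected region.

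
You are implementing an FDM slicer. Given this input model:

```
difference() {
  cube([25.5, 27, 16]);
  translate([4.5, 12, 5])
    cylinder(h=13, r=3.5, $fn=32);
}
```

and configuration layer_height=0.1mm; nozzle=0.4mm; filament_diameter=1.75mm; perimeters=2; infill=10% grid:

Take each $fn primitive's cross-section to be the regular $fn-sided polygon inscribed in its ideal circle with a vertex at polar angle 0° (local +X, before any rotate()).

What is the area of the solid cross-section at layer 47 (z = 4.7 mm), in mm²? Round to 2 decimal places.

At z = 4.7 mm: the 25.5×27 cube contributes its full rectangle (area 688.50 mm²); the cylinder at (4.5, 12) is not intersected at this z (z outside [5, 18]); After the difference (first − rest): none of the subtracted shapes is present at this height, so the 25.5×27 cube is unchanged — area = 688.50 mm². Overall, the cross-section is a single solid region. Net area = 688.50 mm².

688.50 mm²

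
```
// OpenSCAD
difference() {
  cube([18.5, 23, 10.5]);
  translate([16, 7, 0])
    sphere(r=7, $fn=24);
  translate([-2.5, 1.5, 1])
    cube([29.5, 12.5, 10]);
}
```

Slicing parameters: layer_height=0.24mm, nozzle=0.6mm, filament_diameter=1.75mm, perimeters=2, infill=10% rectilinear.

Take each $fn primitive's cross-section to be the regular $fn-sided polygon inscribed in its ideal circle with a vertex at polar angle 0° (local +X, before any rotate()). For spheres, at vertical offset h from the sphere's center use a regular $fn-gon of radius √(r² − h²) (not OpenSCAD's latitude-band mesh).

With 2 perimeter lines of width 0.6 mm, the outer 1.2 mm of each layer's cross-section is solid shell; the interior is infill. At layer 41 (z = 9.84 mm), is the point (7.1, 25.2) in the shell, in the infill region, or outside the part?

outside

At z = 9.84 mm: the cube is present — its section is the full 18.5×23 rectangle; the sphere at (16, 7) is not intersected at this z (|z−center|=9.840 > r=7); the 29.5×12.5 cube at (-2.5, 1.5) contributes its full rectangle; Subtracting the remaining from the first: starting from the 18.5×23 cube, the 29.5×12.5 cube at (-2.5, 1.5) partially overlaps it — only the 231.25 mm² overlap (of its 368.75 mm²) is removed, clipping the outline — 2 connected regions. Overall, the cross-section has 2 separate islands. The nearest boundary edge runs (0.00, 23.00)→(18.50, 23.00); distance from the point to it = 2.20 mm. The point is not inside any of the regions above, so it lies outside the cross-section (2.20 mm from the nearest boundary).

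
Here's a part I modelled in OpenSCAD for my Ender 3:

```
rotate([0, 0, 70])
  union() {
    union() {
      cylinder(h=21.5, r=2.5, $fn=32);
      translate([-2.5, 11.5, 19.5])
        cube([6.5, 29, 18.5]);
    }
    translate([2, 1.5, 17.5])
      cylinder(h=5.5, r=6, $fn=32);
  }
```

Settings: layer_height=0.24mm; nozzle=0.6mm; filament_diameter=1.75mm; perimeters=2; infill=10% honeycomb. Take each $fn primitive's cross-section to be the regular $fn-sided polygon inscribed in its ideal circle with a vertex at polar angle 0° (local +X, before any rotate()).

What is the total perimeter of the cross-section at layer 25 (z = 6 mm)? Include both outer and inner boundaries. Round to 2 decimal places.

15.68 mm

At z = 6 mm: the cylinder: section is a regular 32-gon, circumradius r=2.5 (perimeter = 2·32·2.500·sin(180°/32) = 15.68 mm); the cube at (-2.5, 11.5) does not reach this height (z outside [19.5, 38]); Merging all regions: only the r=2.5 cylinder is present, so the union is just that shape — boundary = 15.68 mm; the cylinder at (2, 1.5) is not intersected at this z (z outside [17.5, 23]); Taking the union: only the result so far is present, so the union is just that shape — boundary = 15.68 mm; (rotated 70° about Z; rotation is an isometry so areas/perimeters/island counts are preserved). Overall, the cross-section is a single solid region. Total boundary length (outer) = 15.68 mm.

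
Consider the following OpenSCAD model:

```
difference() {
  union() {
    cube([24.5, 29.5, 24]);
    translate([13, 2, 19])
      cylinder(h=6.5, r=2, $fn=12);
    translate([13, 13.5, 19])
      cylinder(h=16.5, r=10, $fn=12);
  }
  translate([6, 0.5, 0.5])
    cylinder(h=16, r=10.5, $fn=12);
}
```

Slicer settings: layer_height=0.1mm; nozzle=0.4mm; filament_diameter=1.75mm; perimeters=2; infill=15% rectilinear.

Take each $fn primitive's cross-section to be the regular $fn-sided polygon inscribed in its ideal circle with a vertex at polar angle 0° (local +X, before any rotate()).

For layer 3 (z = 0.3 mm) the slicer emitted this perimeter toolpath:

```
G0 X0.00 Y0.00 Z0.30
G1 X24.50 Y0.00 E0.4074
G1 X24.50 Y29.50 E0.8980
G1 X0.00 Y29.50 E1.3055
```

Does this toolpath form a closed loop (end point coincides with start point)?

Start point (G0): (0.00, 0.00). End point (last G1): the path does not return to the start — open.

no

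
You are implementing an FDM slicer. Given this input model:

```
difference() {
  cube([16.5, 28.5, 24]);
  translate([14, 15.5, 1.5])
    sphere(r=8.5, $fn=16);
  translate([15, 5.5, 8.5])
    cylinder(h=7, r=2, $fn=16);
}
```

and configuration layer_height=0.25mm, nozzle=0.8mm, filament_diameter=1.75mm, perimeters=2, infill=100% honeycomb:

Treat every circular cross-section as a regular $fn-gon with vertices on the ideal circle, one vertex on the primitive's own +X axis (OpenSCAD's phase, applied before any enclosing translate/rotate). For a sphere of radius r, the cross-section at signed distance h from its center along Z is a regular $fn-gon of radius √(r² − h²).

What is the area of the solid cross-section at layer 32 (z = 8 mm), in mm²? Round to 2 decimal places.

398.26 mm²

At z = 8 mm: the cube is present — its section is the full 16.5×28.5 rectangle (area 470.25 mm²); the r=8.5 sphere at (14, 15.5) contributes a regular 16-gon of circumradius √(8.5²−6.5²) = 5.477 (area = (16/2)·5.477²·sin(360°/16) = 91.84 mm²); the cylinder at (15, 5.5) is not intersected at this z (z outside [8.5, 15.5]); Taking the first minus the rest: starting from the 16.5×28.5 cube (470.25 mm²), the r=8.5 sphere at (14, 15.5) partially overlaps it — only the 71.99 mm² overlap (of its 91.84 mm²) is removed, clipping the outline — area = 398.26 mm². Overall, the cross-section is a single solid region. Net area = 398.26 mm².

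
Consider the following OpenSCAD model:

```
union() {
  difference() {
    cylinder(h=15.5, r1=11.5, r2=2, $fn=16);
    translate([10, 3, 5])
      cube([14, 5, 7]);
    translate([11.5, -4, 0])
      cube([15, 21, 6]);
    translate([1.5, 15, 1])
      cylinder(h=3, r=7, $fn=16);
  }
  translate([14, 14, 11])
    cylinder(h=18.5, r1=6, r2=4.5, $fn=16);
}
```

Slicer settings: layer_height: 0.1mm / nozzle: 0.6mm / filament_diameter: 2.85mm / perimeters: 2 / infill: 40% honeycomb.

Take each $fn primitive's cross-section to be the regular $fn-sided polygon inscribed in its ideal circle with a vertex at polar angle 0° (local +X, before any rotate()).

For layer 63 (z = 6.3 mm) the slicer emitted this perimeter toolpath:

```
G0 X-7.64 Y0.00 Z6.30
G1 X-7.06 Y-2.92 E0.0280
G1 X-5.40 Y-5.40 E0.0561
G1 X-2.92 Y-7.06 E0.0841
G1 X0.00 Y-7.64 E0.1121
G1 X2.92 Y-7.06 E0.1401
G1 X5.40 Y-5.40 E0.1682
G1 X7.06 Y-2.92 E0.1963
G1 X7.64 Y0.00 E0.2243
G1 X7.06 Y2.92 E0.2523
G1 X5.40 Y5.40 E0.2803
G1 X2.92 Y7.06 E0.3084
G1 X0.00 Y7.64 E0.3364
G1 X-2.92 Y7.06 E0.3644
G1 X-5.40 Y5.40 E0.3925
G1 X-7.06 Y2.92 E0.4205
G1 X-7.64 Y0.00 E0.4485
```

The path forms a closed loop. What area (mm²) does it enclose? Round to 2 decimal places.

178.66 mm²

Apply the shoelace formula to the sequence of (X, Y) vertices; enclosed area = 178.66 mm².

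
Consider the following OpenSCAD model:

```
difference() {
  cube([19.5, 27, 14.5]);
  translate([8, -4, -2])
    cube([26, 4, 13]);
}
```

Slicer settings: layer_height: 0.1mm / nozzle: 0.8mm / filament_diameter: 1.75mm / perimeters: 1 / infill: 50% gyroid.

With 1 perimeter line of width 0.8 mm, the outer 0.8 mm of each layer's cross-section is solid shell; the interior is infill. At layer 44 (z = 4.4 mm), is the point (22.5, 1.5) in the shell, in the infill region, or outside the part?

outside

At z = 4.4 mm: the cube is present — its section is the full 19.5×27 rectangle; the cube at (8, -4) is present — its section is the full 26×4 rectangle; After the difference (first − rest): starting from the 19.5×27 cube, the 26×4 cube at (8, -4) misses the remaining region (no effect) — 1 connected region. Overall, the cross-section is a single solid region. The nearest boundary edge runs (19.50, 27.00)→(19.50, 0.00); distance from the point to it = 3.00 mm. The point is not inside any of the regions above, so it lies outside the cross-section (3.00 mm from the nearest boundary).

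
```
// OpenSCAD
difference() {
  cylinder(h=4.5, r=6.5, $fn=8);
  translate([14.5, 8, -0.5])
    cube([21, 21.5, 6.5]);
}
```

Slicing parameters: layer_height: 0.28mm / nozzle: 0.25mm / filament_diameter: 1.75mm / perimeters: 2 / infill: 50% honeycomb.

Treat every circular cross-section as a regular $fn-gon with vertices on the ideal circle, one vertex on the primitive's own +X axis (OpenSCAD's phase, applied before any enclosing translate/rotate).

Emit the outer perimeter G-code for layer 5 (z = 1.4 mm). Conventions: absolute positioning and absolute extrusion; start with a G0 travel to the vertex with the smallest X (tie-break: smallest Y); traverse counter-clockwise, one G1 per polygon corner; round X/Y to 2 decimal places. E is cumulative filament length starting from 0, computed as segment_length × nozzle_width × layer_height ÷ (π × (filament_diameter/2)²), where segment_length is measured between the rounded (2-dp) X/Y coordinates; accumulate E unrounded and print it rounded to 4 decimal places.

At z = 1.4 mm: the cylinder: section is a regular 8-gon, circumradius r=6.5; the cube at (14.5, 8) is present — its section is the full 21×21.5 rectangle; Subtracting the remaining from the first: starting from the r=6.5 cylinder, the 21×21.5 cube at (14.5, 8) misses the remaining region (no effect) — 1 connected region. The outline is a single polygon with 8 vertices. Extrusion per mm of travel: 0.25 × 0.28 / (π × 0.875²) = 0.029103. Accumulating E over each segment gives final E = 1.1587.

G0 X-6.50 Y0.00 Z1.40
G1 X-4.60 Y-4.60 E0.1448
G1 X0.00 Y-6.50 E0.2897
G1 X4.60 Y-4.60 E0.4345
G1 X6.50 Y0.00 E0.5794
G1 X4.60 Y4.60 E0.7242
G1 X0.00 Y6.50 E0.8691
G1 X-4.60 Y4.60 E1.0139
G1 X-6.50 Y0.00 E1.1587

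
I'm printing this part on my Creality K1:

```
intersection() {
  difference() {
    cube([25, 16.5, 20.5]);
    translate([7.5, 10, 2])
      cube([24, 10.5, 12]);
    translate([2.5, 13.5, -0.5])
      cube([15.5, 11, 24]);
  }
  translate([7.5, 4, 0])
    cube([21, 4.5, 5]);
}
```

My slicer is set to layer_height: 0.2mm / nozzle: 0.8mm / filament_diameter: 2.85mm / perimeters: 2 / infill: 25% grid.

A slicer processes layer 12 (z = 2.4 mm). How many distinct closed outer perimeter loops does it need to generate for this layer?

1

At z = 2.4 mm: the cube (footprint 25×16.5) is included at this height; the cube at (7.5, 10) is present — its section is the full 24×10.5 rectangle; the 15.5×11 cube at (2.5, 13.5) contributes its full rectangle; Taking the first minus the rest: starting from the 25×16.5 cube, the 24×10.5 cube at (7.5, 10) partially overlaps it — only the 113.75 mm² overlap (of its 252.00 mm²) is removed, clipping the outline; the 15.5×11 cube at (2.5, 13.5) partially overlaps it — only the 15.00 mm² overlap (of its 170.50 mm²) is removed, clipping the outline — 1 connected region; the 21×4.5 cube at (7.5, 4) contributes its full rectangle; Keeping only the common overlap: the 21×4.5 cube at (7.5, 4) partially overlaps the result so far; clipping to the common part keeps 78.75 mm² — 1 connected region. The result has 1 disconnected region.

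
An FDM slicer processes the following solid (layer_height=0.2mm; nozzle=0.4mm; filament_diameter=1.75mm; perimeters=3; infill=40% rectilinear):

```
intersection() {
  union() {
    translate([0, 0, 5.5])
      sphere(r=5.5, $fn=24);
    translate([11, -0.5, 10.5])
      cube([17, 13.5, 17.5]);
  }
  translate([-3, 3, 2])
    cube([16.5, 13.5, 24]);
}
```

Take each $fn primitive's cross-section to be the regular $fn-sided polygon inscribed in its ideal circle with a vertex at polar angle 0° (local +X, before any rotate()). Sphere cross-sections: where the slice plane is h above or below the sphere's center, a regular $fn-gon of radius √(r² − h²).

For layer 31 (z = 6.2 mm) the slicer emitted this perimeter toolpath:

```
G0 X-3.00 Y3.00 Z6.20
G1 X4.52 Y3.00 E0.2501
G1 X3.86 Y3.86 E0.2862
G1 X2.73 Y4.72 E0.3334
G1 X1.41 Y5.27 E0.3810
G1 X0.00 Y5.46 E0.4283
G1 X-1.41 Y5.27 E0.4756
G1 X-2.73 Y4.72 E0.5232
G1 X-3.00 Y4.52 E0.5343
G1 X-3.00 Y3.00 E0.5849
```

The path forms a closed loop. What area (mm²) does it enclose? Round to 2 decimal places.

Apply the shoelace formula to the sequence of (X, Y) vertices; enclosed area = 14.12 mm².

14.12 mm²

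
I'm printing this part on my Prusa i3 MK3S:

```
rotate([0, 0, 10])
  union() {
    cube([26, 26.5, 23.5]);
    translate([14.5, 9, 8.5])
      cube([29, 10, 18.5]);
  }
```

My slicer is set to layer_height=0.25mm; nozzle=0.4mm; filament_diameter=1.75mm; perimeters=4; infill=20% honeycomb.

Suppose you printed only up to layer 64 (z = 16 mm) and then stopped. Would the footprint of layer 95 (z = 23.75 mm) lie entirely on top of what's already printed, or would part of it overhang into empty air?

Compare the two slices. At z = 16: the cube is present — its section is the full 26×26.5 rectangle (area 689.00 mm²); the 29×10 cube at (14.5, 9) contributes its full rectangle (area 290.00 mm²); Taking the union: the regions partially overlap — summed areas 979.00 mm² minus the doubly-counted overlap 115.00 mm² gives 864.00 mm² — area = 864.00 mm²; (rotated 10° about Z; rotation is an isometry so areas/perimeters/island counts are preserved). At z = 23.75: the cube does not reach this height (z outside [0, 23.5]); the 29×10 cube at (14.5, 9) contributes its full rectangle (area 290.00 mm²); Taking the union: only the 29×10 cube at (14.5, 9) is present, so the union is just that shape — area = 290.00 mm²; (rotated 10° about Z; rotation is an isometry so areas/perimeters/island counts are preserved). Checking containment: the cross-section at z = 23.75 is a subset of the cross-section at z = 16.

entirely on top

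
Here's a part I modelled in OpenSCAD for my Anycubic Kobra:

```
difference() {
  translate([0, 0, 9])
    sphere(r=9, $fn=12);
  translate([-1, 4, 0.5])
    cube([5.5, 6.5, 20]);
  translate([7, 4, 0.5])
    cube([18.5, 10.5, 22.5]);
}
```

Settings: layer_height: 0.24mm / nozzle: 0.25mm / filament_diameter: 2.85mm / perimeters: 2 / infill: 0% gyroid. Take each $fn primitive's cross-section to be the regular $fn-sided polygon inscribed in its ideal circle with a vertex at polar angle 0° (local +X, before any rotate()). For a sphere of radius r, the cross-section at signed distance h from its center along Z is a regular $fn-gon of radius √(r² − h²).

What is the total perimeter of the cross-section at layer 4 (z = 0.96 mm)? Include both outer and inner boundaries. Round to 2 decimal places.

25.11 mm

At z = 0.96 mm: the r=9 sphere contributes a regular 12-gon of circumradius √(9²−8.04²) = 4.045 (perimeter = 2·12·4.045·sin(180°/12) = 25.12 mm); the cube at (-1, 4) is present — its section is the full 5.5×6.5 rectangle (perimeter 24.00 mm); the 18.5×10.5 cube at (7, 4) contributes its full rectangle (perimeter 58.00 mm); Subtracting the remaining from the first: starting from the r=9 sphere, the 5.5×6.5 cube at (-1, 4) partially overlaps it — only the 0.01 mm² overlap (of its 35.75 mm²) is removed, clipping the outline; the 18.5×10.5 cube at (7, 4) misses the remaining region (no effect) — boundary = 25.11 mm. Overall, the cross-section is a single solid region. Total boundary length (outer) = 25.11 mm.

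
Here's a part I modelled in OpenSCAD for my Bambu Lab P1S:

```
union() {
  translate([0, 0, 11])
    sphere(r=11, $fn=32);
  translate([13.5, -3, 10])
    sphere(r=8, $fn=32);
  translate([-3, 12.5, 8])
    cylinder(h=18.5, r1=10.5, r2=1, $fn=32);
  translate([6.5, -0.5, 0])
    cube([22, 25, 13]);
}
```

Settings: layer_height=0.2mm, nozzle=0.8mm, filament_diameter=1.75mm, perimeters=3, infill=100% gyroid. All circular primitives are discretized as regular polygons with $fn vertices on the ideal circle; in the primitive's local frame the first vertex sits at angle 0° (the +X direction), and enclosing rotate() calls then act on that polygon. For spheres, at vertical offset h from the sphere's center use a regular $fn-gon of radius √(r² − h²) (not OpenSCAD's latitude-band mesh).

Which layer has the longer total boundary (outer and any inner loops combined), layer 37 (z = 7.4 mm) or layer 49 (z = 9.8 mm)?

layer 49 (z = 9.8 mm)

Layer 37 (z = 7.4): the sphere: section is a regular 32-gon, circumradius = √(r²−h²) = √(11²−3.6²) = 10.394 (perimeter = 2·32·10.394·sin(180°/32) = 65.20 mm); the r=8 sphere at (13.5, -3) slices to a regular 32-gon of circumradius 7.566 (√(r²−h²) with h=2.6 from center) (perimeter = 2·32·7.566·sin(180°/32) = 47.46 mm); the cone at (-3, 12.5) does not reach this height (z outside [8, 26.5]); the 22×25 cube at (6.5, -0.5) contributes its full rectangle (perimeter 94.00 mm); Taking the union: the regions partially overlap (shared area 96.85 mm²), so the edge portions inside another operand are dropped and the merged outline is re-measured after clipping — boundary = 140.76 mm. So its perimeter = 140.76 mm. Layer 49 (z = 9.8): the r=11 sphere slices to a regular 32-gon of circumradius 10.934 (√(r²−h²) with h=1.2 from center) (perimeter = 2·32·10.934·sin(180°/32) = 68.59 mm); the r=8 sphere at (13.5, -3) contributes a regular 32-gon of circumradius √(8²−0.2²) = 7.997 (perimeter = 2·32·7.997·sin(180°/32) = 50.17 mm); the cone at (-3, 12.5) contributes a regular 32-gon of circumradius 9.576 (interpolated between r1=10.5 and r2=1 at t=0.097) (perimeter = 2·32·9.576·sin(180°/32) = 60.07 mm); the cube at (6.5, -0.5) (footprint 22×25) is included at this height (perimeter 94.00 mm); Combining (union): the regions partially overlap (shared area 202.00 mm²), so the edge portions inside another operand are dropped and the merged outline is re-measured after clipping — boundary (outer + 1 inner loop) = 162.31 mm. So its perimeter = 162.31 mm. Layer 49 is larger (162.31 vs 140.76 mm).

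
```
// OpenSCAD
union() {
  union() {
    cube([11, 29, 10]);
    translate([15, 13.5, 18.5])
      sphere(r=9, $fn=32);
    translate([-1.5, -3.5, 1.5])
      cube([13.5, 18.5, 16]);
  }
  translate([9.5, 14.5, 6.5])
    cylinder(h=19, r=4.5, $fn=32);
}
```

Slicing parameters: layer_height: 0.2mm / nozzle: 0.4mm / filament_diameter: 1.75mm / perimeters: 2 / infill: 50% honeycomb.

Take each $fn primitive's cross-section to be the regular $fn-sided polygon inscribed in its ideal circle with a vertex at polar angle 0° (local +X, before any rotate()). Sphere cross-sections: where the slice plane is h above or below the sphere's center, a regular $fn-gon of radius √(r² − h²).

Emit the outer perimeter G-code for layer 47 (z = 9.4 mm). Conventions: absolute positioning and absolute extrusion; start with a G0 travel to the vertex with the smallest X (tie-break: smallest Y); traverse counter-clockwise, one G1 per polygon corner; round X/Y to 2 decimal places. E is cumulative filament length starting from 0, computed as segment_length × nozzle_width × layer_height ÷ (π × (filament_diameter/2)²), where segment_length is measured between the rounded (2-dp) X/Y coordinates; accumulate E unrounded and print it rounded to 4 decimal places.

G0 X-1.50 Y-3.50 Z9.40
G1 X12.00 Y-3.50 E0.4490
G1 X12.00 Y10.76 E0.9233
G1 X12.68 Y11.32 E0.9526
G1 X13.24 Y12.00 E0.9819
G1 X13.66 Y12.78 E1.0114
G1 X13.91 Y13.62 E1.0405
G1 X14.00 Y14.50 E1.0699
G1 X13.91 Y15.38 E1.0994
G1 X13.66 Y16.22 E1.1285
G1 X13.24 Y17.00 E1.1580
G1 X12.68 Y17.68 E1.1873
G1 X12.00 Y18.24 E1.2166
G1 X11.22 Y18.66 E1.2460
G1 X11.00 Y18.72 E1.2536
G1 X11.00 Y29.00 E1.5955
G1 X0.00 Y29.00 E1.9614
G1 X0.00 Y15.00 E2.4270
G1 X-1.50 Y15.00 E2.4769
G1 X-1.50 Y-3.50 E3.0922

At z = 9.4 mm: the 11×29 cube contributes its full rectangle; the sphere at (15, 13.5) is absent (|z−center|=9.100 > r=9); the cube at (-1.5, -3.5) is present — its section is the full 13.5×18.5 rectangle; Taking the union: the regions partially overlap (shared area 165.00 mm²), so overlapping operands fuse into one piece — 1 connected region; the r=4.5 cylinder at (9.5, 14.5) gives a regular 32-gon of circumradius 4.5 (constant along its height); Combining (union): the regions partially overlap (shared area 49.31 mm²), so overlapping operands fuse into one piece — 1 connected region. The outline is a single polygon with 19 vertices. Extrusion per mm of travel: 0.4 × 0.2 / (π × 0.875²) = 0.033260. Accumulating E over each segment gives final E = 3.0922.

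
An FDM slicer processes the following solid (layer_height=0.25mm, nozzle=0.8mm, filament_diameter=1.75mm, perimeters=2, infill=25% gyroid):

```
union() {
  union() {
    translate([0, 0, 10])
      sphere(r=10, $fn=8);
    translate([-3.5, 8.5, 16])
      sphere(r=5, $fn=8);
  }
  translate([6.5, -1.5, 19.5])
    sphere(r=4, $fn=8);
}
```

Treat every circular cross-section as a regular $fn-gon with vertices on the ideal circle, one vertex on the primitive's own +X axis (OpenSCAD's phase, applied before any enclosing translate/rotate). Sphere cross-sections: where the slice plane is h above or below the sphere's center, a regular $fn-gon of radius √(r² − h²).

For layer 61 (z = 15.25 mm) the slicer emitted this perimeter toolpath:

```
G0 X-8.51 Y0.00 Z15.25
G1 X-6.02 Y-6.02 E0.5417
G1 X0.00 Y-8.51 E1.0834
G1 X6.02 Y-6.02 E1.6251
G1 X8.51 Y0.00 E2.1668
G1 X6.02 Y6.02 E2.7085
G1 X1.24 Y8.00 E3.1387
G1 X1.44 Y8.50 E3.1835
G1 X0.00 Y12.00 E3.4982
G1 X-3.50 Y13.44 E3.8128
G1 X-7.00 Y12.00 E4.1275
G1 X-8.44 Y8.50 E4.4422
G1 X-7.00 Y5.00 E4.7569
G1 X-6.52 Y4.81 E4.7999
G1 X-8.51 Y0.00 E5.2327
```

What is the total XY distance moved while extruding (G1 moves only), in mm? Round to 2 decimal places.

Sum the Euclidean lengths of each G1 segment: total = 62.93 mm.

62.93 mm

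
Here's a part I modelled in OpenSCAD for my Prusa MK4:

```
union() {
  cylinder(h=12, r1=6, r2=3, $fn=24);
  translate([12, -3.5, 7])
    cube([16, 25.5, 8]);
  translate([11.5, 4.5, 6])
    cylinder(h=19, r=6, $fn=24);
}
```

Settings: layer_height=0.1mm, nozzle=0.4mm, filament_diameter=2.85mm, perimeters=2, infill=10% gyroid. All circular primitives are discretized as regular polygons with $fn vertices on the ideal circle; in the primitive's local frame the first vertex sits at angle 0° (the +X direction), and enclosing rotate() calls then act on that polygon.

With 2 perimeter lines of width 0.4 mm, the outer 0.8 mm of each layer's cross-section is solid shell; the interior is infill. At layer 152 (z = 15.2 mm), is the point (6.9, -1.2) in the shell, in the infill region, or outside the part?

At z = 15.2 mm: the cone is not intersected at this z (z outside [0, 12]); the cube at (12, -3.5) is not intersected at this z (z outside [7, 15]); the r=6 cylinder at (11.5, 4.5) contributes a regular 24-gon of circumradius 6; Combining (union): only the r=6 cylinder at (11.5, 4.5) is present, so the union is just that shape — 1 connected region. Overall, the cross-section is a single solid region. The nearest boundary edge runs (7.26, 0.26)→(8.50, -0.70); distance from the point to it = 1.37 mm. The point is not inside any of the regions above, so it lies outside the cross-section (1.37 mm from the nearest boundary).

outside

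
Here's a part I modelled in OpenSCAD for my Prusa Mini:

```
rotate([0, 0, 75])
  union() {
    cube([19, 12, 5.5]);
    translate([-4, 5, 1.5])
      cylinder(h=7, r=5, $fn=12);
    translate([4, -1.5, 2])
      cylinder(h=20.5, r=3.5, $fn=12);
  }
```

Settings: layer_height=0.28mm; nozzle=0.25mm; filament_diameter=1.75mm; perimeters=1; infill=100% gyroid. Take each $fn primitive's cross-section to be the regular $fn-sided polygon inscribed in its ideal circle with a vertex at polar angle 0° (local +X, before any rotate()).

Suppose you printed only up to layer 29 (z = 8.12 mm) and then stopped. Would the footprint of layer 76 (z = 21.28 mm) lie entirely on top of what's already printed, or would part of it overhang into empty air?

Compare the two slices. At z = 8.12: the cube does not reach this height (z outside [0, 5.5]); the r=5 cylinder at (-4, 5) contributes a regular 12-gon of circumradius 5 (area = (12/2)·5.000²·sin(360°/12) = 75.00 mm²); the r=3.5 cylinder at (4, -1.5) contributes a regular 12-gon of circumradius 3.5 (area = (12/2)·3.500²·sin(360°/12) = 36.75 mm²); Combining (union): the 2 present regions are separate (no shared area or edge), so areas and boundary lengths simply add and each stays a separate island — area = 111.75 mm²; (rotated 75° about Z; rotation is an isometry so areas/perimeters/island counts are preserved). At z = 21.28: the cube does not reach this height (z outside [0, 5.5]); the cylinder at (-4, 5) is absent (z outside [1.5, 8.5]); the cylinder at (4, -1.5): section is a regular 12-gon, circumradius r=3.5 (area = (12/2)·3.500²·sin(360°/12) = 36.75 mm²); Taking the union: only the r=3.5 cylinder at (4, -1.5) is present, so the union is just that shape — area = 36.75 mm²; (whole slice rotated 75° about Z — lengths, areas and connectivity unchanged). Checking containment: the cross-section at z = 21.28 is a subset of the cross-section at z = 8.12.

entirely on top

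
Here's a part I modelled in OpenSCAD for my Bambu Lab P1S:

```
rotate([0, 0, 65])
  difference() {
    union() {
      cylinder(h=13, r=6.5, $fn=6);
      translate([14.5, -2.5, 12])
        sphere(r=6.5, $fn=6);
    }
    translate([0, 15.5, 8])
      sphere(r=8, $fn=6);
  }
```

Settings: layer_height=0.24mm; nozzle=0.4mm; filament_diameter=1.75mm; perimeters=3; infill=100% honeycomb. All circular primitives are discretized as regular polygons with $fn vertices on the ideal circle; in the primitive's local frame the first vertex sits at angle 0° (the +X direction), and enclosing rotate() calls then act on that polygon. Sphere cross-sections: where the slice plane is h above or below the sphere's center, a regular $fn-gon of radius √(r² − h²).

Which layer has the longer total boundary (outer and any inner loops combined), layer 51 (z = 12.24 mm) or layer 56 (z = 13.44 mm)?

layer 51 (z = 12.24 mm)

Layer 51 (z = 12.24): the r=6.5 cylinder gives a regular 6-gon of circumradius 6.5 (constant along its height) (perimeter = 2·6·6.500·sin(180°/6) = 39.00 mm); the r=6.5 sphere at (14.5, -2.5) slices to a regular 6-gon of circumradius 6.496 (√(r²−h²) with h=0.24 from center) (perimeter = 2·6·6.496·sin(180°/6) = 38.97 mm); Merging all regions: the 2 present regions are separate (no shared area or edge), so areas and boundary lengths simply add and each stays a separate island — boundary = 77.97 mm; the r=8 sphere at (0, 15.5) slices to a regular 6-gon of circumradius 6.784 (√(r²−h²) with h=4.24 from center) (perimeter = 2·6·6.784·sin(180°/6) = 40.70 mm); Taking the first minus the rest: starting from that combined region, the r=8 sphere at (0, 15.5) misses the remaining region (no effect) — boundary = 77.97 mm; (rotated 65° about Z; rotation is an isometry so areas/perimeters/island counts are preserved). So its perimeter = 77.97 mm. Layer 56 (z = 13.44): the cylinder does not reach this height (z outside [0, 13]); the r=6.5 sphere at (14.5, -2.5) slices to a regular 6-gon of circumradius 6.338 (√(r²−h²) with h=1.44 from center) (perimeter = 2·6·6.338·sin(180°/6) = 38.03 mm); Combining (union): only the r=6.5 sphere at (14.5, -2.5) is present, so the union is just that shape — boundary = 38.03 mm; the r=8 sphere at (0, 15.5) contributes a regular 6-gon of circumradius √(8²−5.44²) = 5.866 (perimeter = 2·6·5.866·sin(180°/6) = 35.19 mm); Taking the first minus the rest: starting from the result so far, the r=8 sphere at (0, 15.5) misses the remaining region (no effect) — boundary = 38.03 mm; (rotated 65° about Z; rotation is an isometry so areas/perimeters/island counts are preserved). So its perimeter = 38.03 mm. Layer 51 is larger (77.97 vs 38.03 mm).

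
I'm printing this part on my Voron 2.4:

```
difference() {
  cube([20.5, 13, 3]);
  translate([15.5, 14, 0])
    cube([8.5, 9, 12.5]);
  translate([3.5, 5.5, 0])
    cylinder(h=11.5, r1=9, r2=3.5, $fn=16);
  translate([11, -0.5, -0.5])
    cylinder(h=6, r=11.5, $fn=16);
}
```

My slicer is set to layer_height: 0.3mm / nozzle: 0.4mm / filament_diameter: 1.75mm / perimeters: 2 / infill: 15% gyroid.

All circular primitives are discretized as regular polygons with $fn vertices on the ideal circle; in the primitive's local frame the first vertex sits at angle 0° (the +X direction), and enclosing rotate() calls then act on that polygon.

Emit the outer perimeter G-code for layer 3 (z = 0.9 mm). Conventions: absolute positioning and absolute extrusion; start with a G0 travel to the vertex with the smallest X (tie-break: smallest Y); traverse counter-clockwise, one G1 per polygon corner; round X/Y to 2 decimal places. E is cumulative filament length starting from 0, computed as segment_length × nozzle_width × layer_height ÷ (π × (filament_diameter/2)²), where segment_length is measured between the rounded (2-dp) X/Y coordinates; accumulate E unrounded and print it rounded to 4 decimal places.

At z = 0.9 mm: the cube (footprint 20.5×13) is included at this height; the 8.5×9 cube at (15.5, 14) contributes its full rectangle; the cone at (3.5, 5.5) (r1=9→r2=3.5) has section circumradius 8.570 here — a regular 16-gon; the r=11.5 cylinder at (11, -0.5) gives a regular 16-gon of circumradius 11.5 (constant along its height); After the difference (first − rest): starting from the 20.5×13 cube, the 8.5×9 cube at (15.5, 14) misses the remaining region (no effect); the cone at (3.5, 5.5) partially overlaps it — only the 142.11 mm² overlap (of its 224.83 mm²) is removed, clipping the outline; the r=11.5 cylinder at (11, -0.5) partially overlaps it — only the 85.11 mm² overlap (of its 404.88 mm²) is removed, clipping the outline — 1 connected region. The outline is a single polygon with 8 vertices. Extrusion per mm of travel: 0.4 × 0.3 / (π × 0.875²) = 0.049890. Accumulating E over each segment gives final E = 1.8167.

G0 X7.40 Y13.00 Z0.90
G1 X9.56 Y11.56 E0.1295
G1 X10.06 Y10.81 E0.1745
G1 X11.00 Y11.00 E0.2223
G1 X15.40 Y10.12 E0.4462
G1 X19.13 Y7.63 E0.6699
G1 X20.50 Y5.58 E0.7930
G1 X20.50 Y13.00 E1.1631
G1 X7.40 Y13.00 E1.8167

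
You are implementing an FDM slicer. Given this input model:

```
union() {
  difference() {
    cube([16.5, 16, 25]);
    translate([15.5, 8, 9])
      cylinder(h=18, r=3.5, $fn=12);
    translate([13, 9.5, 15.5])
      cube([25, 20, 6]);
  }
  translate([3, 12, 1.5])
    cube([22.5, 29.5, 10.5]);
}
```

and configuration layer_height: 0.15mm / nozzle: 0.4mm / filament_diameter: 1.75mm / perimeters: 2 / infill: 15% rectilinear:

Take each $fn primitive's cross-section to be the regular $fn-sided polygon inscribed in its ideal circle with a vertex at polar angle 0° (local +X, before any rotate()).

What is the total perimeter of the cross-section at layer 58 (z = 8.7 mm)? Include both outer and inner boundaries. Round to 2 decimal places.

134.00 mm

At z = 8.7 mm: the cube is present — its section is the full 16.5×16 rectangle (perimeter 65.00 mm); the cylinder at (15.5, 8) is not intersected at this z (z outside [9, 27]); the cube at (13, 9.5) does not reach this height (z outside [15.5, 21.5]); Subtracting the remaining from the first: none of the subtracted shapes is present at this height, so the 16.5×16 cube is unchanged — boundary = 65.00 mm; the 22.5×29.5 cube at (3, 12) contributes its full rectangle (perimeter 104.00 mm); Taking the union: the regions partially overlap (shared area 54.00 mm²), so the edge portions inside another operand are dropped and the merged outline is re-measured after clipping — boundary = 134.00 mm. Overall, the cross-section is a single solid region. Total boundary length (outer) = 134.00 mm.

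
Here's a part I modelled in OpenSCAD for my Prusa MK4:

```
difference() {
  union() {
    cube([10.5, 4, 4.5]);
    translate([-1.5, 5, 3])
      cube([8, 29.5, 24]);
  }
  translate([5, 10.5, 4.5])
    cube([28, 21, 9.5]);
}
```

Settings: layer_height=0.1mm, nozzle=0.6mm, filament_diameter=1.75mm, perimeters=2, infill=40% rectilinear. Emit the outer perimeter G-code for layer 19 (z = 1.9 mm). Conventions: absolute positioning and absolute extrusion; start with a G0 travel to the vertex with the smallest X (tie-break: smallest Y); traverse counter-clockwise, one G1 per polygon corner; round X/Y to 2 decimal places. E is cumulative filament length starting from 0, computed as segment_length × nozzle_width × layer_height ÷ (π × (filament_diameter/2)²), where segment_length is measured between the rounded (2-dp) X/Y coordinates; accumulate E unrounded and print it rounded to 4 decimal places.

At z = 1.9 mm: the cube (footprint 10.5×4) is included at this height; the cube at (-1.5, 5) is absent (z outside [3, 27]); Taking the union: only the 10.5×4 cube is present, so the union is just that shape — 1 connected region; the cube at (5, 10.5) is not intersected at this z (z outside [4.5, 14]); After the difference (first − rest): none of the subtracted shapes is present at this height, so the result so far is unchanged — 1 connected region. The outline is a single polygon with 4 vertices. Extrusion per mm of travel: 0.6 × 0.1 / (π × 0.875²) = 0.024945. Accumulating E over each segment gives final E = 0.7234.

G0 X0.00 Y0.00 Z1.90
G1 X10.50 Y0.00 E0.2619
G1 X10.50 Y4.00 E0.3617
G1 X0.00 Y4.00 E0.6236
G1 X0.00 Y0.00 E0.7234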